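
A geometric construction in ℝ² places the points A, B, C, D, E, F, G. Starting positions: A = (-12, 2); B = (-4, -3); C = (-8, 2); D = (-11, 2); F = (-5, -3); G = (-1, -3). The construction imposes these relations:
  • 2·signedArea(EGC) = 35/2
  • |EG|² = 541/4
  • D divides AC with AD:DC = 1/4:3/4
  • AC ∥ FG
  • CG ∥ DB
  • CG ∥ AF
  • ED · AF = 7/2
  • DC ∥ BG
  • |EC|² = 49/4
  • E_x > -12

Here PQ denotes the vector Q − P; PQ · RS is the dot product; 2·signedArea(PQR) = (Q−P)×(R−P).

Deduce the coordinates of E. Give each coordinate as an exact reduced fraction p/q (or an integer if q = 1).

E = (-23/2, 2)

1. E_x = -23/2  [ED · AF = 7/2 ∩ 2·signedArea(EGC) = 35/2]
2. E_y = 2  [ED · AF = 7/2 ∩ 2·signedArea(EGC) = 35/2]
   → E = (-23/2, 2)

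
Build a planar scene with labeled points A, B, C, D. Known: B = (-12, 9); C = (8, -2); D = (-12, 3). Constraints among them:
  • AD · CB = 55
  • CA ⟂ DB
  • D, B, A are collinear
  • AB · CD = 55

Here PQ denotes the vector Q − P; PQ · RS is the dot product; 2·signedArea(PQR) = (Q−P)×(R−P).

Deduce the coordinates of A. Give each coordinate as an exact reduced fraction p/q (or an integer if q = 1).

A = (-12, -2)

1. A_x = -12  [D, B, A are collinear ∩ CA ⟂ DB]
2. A_y = -2  [D, B, A are collinear ∩ CA ⟂ DB]
   → A = (-12, -2)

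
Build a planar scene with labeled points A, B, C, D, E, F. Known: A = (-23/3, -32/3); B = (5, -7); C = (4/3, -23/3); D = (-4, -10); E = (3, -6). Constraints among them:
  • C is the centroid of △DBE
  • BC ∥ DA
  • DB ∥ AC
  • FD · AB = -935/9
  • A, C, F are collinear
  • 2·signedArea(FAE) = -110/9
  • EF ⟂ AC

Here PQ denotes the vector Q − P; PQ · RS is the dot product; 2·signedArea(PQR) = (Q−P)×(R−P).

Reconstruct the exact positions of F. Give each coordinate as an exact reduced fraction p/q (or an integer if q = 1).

F = (10/3, -7)

1. F_x = 10/3  [A, C, F are collinear ∩ EF ⟂ AC]
2. F_y = -7  [A, C, F are collinear ∩ EF ⟂ AC]
   → F = (10/3, -7)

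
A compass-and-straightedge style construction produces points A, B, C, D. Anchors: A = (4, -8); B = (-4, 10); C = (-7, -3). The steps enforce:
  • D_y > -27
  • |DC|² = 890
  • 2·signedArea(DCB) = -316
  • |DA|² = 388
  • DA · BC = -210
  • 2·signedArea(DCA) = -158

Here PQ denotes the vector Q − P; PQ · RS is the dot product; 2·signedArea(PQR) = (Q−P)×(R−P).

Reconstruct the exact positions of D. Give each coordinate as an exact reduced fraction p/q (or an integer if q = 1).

D = (12, -26)

1. D_x = 12  [2·signedArea(DCA) = -158 ∩ DA · BC = -210]
2. D_y = -26  [2·signedArea(DCA) = -158 ∩ DA · BC = -210]
   → D = (12, -26)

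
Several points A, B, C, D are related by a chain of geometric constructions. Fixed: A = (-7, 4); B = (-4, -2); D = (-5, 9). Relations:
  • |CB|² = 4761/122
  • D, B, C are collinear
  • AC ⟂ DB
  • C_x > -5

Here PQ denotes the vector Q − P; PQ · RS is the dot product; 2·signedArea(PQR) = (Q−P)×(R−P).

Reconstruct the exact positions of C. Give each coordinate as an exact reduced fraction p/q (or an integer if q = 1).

C = (-557/122, 515/122)

1. C_x = -557/122  [D, B, C are collinear ∩ AC ⟂ DB]
2. C_y = 515/122  [D, B, C are collinear ∩ AC ⟂ DB]
   → C = (-557/122, 515/122)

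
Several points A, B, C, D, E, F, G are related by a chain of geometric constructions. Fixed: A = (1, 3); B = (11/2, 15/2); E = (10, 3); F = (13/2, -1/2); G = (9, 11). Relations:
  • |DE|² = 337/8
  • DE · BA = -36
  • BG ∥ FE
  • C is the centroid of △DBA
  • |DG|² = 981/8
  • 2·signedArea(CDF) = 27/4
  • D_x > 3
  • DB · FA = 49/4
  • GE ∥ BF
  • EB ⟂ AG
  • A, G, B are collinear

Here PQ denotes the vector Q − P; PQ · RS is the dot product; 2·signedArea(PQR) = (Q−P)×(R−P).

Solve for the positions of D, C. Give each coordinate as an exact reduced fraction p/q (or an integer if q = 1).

C = (41/12, 47/12)
D = (15/4, 5/4)

1. D_x = 15/4  [DB · FA = 49/4 ∩ DE · BA = -36]
2. D_y = 5/4  [DB · FA = 49/4 ∩ DE · BA = -36]
   → D = (15/4, 5/4)
3. C_x = 41/12  [C is the centroid of △DBA]
4. C_y = 47/12  [C is the centroid of △DBA]
   → C = (41/12, 47/12)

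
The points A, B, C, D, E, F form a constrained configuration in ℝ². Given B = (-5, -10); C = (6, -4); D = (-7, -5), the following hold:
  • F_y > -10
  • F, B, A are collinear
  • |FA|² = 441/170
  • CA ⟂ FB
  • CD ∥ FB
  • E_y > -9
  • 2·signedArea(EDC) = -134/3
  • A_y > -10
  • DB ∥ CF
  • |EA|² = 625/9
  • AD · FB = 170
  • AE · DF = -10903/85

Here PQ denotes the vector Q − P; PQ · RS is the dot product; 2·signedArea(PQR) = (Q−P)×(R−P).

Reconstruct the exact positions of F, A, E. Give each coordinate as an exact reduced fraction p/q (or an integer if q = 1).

A = (1087/170, -1551/170)
E = (-953/510, -1367/170)
F = (8, -9)

1. F_x = 8  [CD ∥ FB ∩ DB ∥ CF]
2. F_y = -9  [CD ∥ FB ∩ DB ∥ CF]
   → F = (8, -9)
3. A_x = 1087/170  [F, B, A are collinear ∩ CA ⟂ FB]
4. A_y = -1551/170  [F, B, A are collinear ∩ CA ⟂ FB]
   → A = (1087/170, -1551/170)
5. E_x = -953/510  [2·signedArea(EDC) = -134/3 ∩ AE · DF = -10903/85]
6. E_y = -1367/170  [2·signedArea(EDC) = -134/3 ∩ AE · DF = -10903/85]
   → E = (-953/510, -1367/170)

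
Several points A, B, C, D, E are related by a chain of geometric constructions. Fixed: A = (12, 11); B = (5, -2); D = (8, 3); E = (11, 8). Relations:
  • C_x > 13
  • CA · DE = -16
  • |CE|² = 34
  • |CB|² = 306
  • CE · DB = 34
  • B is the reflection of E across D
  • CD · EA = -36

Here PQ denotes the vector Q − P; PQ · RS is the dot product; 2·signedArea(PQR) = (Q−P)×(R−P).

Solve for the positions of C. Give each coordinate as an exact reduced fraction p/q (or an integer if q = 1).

C = (14, 13)

1. C_x = 14  [CE · DB = 34 ∩ CD · EA = -36]
2. C_y = 13  [CE · DB = 34 ∩ CD · EA = -36]
   → C = (14, 13)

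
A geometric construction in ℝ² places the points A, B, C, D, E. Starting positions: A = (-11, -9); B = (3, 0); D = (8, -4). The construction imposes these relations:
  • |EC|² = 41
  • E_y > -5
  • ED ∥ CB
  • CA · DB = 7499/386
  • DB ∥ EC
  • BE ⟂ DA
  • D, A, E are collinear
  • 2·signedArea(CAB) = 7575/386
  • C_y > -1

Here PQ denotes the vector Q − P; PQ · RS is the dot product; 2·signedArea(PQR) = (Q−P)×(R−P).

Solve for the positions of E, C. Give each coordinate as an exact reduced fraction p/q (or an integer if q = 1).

C = (-267/386, -375/386)
E = (1663/386, -1919/386)

1. E_x = 1663/386  [D, A, E are collinear ∩ BE ⟂ DA]
2. E_y = -1919/386  [D, A, E are collinear ∩ BE ⟂ DA]
   → E = (1663/386, -1919/386)
3. C_x = -267/386  [ED ∥ CB ∩ DB ∥ EC]
4. C_y = -375/386  [ED ∥ CB ∩ DB ∥ EC]
   → C = (-267/386, -375/386)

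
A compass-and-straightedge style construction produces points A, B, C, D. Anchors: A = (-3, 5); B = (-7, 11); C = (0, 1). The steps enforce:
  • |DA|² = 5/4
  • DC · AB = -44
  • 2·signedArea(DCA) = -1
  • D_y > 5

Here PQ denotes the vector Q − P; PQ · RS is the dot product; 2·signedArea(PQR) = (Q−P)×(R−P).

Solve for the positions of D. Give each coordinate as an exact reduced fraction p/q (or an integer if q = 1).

1. D_x = -7/2  [DC · AB = -44 ∩ 2·signedArea(DCA) = -1]
2. D_y = 6  [DC · AB = -44 ∩ 2·signedArea(DCA) = -1]
   → D = (-7/2, 6)

D = (-7/2, 6)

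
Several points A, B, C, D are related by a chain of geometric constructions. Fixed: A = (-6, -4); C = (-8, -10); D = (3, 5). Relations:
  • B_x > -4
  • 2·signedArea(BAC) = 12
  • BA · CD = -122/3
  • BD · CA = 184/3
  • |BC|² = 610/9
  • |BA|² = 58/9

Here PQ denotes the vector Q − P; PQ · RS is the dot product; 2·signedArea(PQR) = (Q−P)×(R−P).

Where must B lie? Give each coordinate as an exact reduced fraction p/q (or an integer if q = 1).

B = (-11/3, -3)

1. B_x = -11/3  [2·signedArea(BAC) = 12 ∩ BA · CD = -122/3]
2. B_y = -3  [2·signedArea(BAC) = 12 ∩ BA · CD = -122/3]
   → B = (-11/3, -3)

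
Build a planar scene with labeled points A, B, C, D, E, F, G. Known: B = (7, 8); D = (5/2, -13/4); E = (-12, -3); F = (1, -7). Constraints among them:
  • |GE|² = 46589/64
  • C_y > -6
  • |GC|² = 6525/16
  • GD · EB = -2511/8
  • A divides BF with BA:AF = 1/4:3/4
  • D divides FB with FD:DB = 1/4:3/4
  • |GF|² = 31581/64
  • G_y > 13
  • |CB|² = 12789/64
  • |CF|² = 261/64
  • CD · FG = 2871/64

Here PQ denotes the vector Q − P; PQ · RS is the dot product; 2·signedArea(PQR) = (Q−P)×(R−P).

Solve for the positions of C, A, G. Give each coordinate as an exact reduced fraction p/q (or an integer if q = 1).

1. A_x = 11/2  [A divides BF with BA:AF = 1/4:3/4]
2. A_y = 17/4  [A divides BF with BA:AF = 1/4:3/4]
   → A = (11/2, 17/4)
3. G_x = 37/4  [line -19·x + -11·y + 2605/8 = 0 ∩ |GE|² = 46589/64]
4. G_y = 109/8  [line -19·x + -11·y + 2605/8 = 0 ∩ |GE|² = 46589/64]
   → G = (37/4, 109/8)
5. C_x = 7/4  [line -33/4·x + -165/8·y + -5841/64 = 0 ∩ |CF|² = 261/64]
6. C_y = -41/8  [line -33/4·x + -165/8·y + -5841/64 = 0 ∩ |CF|² = 261/64]
   → C = (7/4, -41/8)

A = (11/2, 17/4)
C = (7/4, -41/8)
G = (37/4, 109/8)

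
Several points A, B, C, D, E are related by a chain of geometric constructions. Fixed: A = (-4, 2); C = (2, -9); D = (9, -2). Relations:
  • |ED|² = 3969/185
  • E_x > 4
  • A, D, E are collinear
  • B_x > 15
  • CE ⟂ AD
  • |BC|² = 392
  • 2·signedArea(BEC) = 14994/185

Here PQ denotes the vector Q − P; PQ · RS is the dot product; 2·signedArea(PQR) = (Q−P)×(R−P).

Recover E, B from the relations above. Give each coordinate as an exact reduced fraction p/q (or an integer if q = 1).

B = (16, 5)
E = (846/185, -118/185)

1. E_x = 846/185  [A, D, E are collinear ∩ CE ⟂ AD]
2. E_y = -118/185  [A, D, E are collinear ∩ CE ⟂ AD]
   → E = (846/185, -118/185)
3. B_x = 16  [line 1547/185·x + -476/185·y + -22372/185 = 0 ∩ |BC|² = 392]
4. B_y = 5  [line 1547/185·x + -476/185·y + -22372/185 = 0 ∩ |BC|² = 392]
   → B = (16, 5)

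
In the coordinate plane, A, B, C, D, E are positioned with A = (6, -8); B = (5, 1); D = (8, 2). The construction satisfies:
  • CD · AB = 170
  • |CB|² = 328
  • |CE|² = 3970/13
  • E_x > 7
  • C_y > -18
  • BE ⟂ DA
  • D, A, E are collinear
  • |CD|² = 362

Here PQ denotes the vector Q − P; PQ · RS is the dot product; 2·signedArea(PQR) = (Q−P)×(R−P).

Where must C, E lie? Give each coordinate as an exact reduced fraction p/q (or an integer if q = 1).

C = (7, -17)
E = (100/13, 6/13)

1. C_x = 7  [line 1·x + -9·y + -160 = 0 ∩ |CB|² = 328]
2. C_y = -17  [line 1·x + -9·y + -160 = 0 ∩ |CB|² = 328]
   → C = (7, -17)
3. E_x = 100/13  [D, A, E are collinear ∩ BE ⟂ DA]
4. E_y = 6/13  [D, A, E are collinear ∩ BE ⟂ DA]
   → E = (100/13, 6/13)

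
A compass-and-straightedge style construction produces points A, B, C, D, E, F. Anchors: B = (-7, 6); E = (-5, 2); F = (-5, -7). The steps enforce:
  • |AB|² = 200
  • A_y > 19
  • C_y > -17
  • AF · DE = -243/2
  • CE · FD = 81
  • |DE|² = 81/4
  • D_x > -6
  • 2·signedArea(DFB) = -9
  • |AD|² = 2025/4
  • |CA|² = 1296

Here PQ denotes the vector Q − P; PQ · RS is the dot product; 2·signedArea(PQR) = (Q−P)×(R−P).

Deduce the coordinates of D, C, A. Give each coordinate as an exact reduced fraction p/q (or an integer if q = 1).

A = (-5, 20)
C = (-5, -16)
D = (-5, -5/2)

1. D_x = -5  [line -13·x + -2·y + -70 = 0 ∩ |DE|² = 81/4]
2. D_y = -5/2  [line -13·x + -2·y + -70 = 0 ∩ |DE|² = 81/4]
   → D = (-5, -5/2)
3. C_y = -16  [CE · FD = 81]
4. A_y = 20  [AF · DE = -243/2]
5. A_x = -5  [|AD|² = 2025/4]
   → A = (-5, 20)
6. C_x = -5  [|CA|² = 1296]
   → C = (-5, -16)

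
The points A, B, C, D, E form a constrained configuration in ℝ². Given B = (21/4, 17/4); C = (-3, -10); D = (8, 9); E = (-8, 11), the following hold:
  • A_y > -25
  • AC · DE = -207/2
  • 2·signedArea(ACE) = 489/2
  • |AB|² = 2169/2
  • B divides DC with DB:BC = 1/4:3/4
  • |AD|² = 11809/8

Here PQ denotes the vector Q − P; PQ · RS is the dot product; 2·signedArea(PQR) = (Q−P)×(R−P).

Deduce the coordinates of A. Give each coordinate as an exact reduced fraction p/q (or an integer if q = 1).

1. A_x = -45/4  [AC · DE = -207/2 ∩ 2·signedArea(ACE) = 489/2]
2. A_y = -97/4  [AC · DE = -207/2 ∩ 2·signedArea(ACE) = 489/2]
   → A = (-45/4, -97/4)

A = (-45/4, -97/4)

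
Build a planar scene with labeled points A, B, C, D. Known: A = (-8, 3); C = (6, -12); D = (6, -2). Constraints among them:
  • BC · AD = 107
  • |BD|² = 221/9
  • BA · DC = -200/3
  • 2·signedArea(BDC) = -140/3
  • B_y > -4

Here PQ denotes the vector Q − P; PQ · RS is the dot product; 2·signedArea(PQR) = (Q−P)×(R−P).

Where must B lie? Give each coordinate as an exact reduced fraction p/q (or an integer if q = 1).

1. B_x = 4/3  [BC · AD = 107 ∩ BA · DC = -200/3]
2. B_y = -11/3  [BC · AD = 107 ∩ BA · DC = -200/3]
   → B = (4/3, -11/3)

B = (4/3, -11/3)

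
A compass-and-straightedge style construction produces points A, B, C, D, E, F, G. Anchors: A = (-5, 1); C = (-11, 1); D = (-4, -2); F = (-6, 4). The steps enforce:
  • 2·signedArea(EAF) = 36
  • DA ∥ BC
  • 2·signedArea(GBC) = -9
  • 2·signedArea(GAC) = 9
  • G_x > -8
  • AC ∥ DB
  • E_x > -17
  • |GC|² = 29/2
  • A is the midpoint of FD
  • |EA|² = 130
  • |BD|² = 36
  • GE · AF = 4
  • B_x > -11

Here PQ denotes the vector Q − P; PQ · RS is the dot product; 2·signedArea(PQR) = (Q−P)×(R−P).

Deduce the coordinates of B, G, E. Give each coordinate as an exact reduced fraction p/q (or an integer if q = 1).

B = (-10, -2)
E = (-16, -2)
G = (-15/2, -1/2)

1. B_x = -10  [DA ∥ BC ∩ AC ∥ DB]
2. B_y = -2  [DA ∥ BC ∩ AC ∥ DB]
   → B = (-10, -2)
3. G_x = -15/2  [2·signedArea(GAC) = 9 ∩ 2·signedArea(GBC) = -9]
4. G_y = -1/2  [2·signedArea(GAC) = 9 ∩ 2·signedArea(GBC) = -9]
   → G = (-15/2, -1/2)
5. E_x = -16  [2·signedArea(EAF) = 36 ∩ GE · AF = 4]
6. E_y = -2  [2·signedArea(EAF) = 36 ∩ GE · AF = 4]
   → E = (-16, -2)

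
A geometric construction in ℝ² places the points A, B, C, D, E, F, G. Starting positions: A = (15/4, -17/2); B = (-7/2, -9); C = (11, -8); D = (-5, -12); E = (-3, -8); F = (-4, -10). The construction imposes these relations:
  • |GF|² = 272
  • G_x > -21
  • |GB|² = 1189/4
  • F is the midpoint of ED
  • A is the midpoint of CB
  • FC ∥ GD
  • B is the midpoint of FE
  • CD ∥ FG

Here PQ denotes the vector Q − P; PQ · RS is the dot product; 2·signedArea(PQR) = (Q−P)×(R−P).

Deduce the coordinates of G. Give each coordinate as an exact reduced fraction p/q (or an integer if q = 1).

1. G_x = -20  [FC ∥ GD ∩ CD ∥ FG]
2. G_y = -14  [FC ∥ GD ∩ CD ∥ FG]
   → G = (-20, -14)

G = (-20, -14)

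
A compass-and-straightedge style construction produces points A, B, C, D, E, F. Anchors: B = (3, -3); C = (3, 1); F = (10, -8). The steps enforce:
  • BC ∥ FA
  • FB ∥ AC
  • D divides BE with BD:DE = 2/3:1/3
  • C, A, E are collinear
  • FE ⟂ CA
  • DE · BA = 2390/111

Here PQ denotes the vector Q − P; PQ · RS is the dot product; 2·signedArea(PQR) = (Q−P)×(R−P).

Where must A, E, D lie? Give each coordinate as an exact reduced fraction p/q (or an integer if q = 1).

A = (10, -4)
D = (991/111, -169/37)
E = (440/37, -198/37)

1. A_x = 10  [FB ∥ AC ∩ BC ∥ FA]
2. A_y = -4  [FB ∥ AC ∩ BC ∥ FA]
   → A = (10, -4)
3. E_x = 440/37  [C, A, E are collinear ∩ FE ⟂ CA]
4. E_y = -198/37  [C, A, E are collinear ∩ FE ⟂ CA]
   → E = (440/37, -198/37)
5. D_x = 991/111  [D divides BE with BD:DE = 2/3:1/3]
6. D_y = -169/37  [D divides BE with BD:DE = 2/3:1/3]
   → D = (991/111, -169/37)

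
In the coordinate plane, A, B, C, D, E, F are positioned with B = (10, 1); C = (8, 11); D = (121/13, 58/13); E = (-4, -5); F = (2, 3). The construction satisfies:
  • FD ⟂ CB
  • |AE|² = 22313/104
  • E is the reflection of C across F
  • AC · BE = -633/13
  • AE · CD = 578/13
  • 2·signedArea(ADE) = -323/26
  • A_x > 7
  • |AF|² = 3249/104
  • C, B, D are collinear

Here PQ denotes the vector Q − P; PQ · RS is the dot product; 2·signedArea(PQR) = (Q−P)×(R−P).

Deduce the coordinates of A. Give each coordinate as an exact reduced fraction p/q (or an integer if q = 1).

1. A_x = 389/52  [AE · CD = 578/13 ∩ AC · BE = -633/13]
2. A_y = 213/52  [AE · CD = 578/13 ∩ AC · BE = -633/13]
   → A = (389/52, 213/52)

A = (389/52, 213/52)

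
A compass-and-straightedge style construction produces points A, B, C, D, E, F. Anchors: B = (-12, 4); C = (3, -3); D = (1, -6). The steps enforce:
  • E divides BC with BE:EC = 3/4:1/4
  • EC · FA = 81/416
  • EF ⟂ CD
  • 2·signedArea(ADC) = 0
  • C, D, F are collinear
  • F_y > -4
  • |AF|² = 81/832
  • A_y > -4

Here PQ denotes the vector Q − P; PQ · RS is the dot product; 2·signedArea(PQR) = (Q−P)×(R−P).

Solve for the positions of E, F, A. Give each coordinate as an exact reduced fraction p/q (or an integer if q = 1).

1. E_x = -3/4  [E divides BC with BE:EC = 3/4:1/4]
2. E_y = -5/4  [E divides BC with BE:EC = 3/4:1/4]
   → E = (-3/4, -5/4)
3. F_x = 69/26  [C, D, F are collinear ∩ EF ⟂ CD]
4. F_y = -183/52  [C, D, F are collinear ∩ EF ⟂ CD]
   → F = (69/26, -183/52)
5. A_x = 147/52  [2·signedArea(ADC) = 0 ∩ EC · FA = 81/416]
6. A_y = -339/104  [2·signedArea(ADC) = 0 ∩ EC · FA = 81/416]
   → A = (147/52, -339/104)

A = (147/52, -339/104)
E = (-3/4, -5/4)
F = (69/26, -183/52)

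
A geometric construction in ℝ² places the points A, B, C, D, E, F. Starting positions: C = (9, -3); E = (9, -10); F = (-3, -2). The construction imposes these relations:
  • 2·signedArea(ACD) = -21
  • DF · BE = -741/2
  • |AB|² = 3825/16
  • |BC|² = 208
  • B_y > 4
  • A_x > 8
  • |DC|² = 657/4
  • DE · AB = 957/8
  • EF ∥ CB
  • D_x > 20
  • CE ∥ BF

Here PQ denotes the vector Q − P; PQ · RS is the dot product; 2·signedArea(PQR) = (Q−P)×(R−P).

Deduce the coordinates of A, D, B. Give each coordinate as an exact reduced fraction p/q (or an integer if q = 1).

1. B_x = -3  [CE ∥ BF ∩ EF ∥ CB]
2. B_y = 5  [CE ∥ BF ∩ EF ∥ CB]
   → B = (-3, 5)
3. D_x = 21  [line -12·x + 15·y + 729/2 = 0 ∩ |DC|² = 657/4]
4. D_y = -15/2  [line -12·x + 15·y + 729/2 = 0 ∩ |DC|² = 657/4]
   → D = (21, -15/2)
5. A_x = 9  [2·signedArea(ACD) = -21 ∩ DE · AB = 957/8]
6. A_y = -19/4  [2·signedArea(ACD) = -21 ∩ DE · AB = 957/8]
   → A = (9, -19/4)

A = (9, -19/4)
B = (-3, 5)
D = (21, -15/2)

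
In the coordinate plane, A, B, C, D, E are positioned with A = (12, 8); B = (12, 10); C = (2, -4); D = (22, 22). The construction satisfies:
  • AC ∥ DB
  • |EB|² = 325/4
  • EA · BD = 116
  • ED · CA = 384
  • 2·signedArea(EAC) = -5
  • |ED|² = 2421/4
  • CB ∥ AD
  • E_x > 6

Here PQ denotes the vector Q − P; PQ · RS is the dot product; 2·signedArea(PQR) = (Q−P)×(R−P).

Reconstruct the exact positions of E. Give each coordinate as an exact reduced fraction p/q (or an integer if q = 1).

E = (7, 5/2)

1. E_x = 7  [EA · BD = 116 ∩ 2·signedArea(EAC) = -5]
2. E_y = 5/2  [EA · BD = 116 ∩ 2·signedArea(EAC) = -5]
   → E = (7, 5/2)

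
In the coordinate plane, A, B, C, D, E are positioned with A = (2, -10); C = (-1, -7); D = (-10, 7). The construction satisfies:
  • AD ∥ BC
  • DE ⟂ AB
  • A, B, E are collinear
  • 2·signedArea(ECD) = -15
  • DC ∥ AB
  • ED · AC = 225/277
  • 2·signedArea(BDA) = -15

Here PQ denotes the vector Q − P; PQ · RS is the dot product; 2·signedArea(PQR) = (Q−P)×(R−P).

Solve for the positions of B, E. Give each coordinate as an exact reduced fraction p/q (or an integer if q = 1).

1. B_x = 11  [AD ∥ BC ∩ DC ∥ AB]
2. B_y = -24  [AD ∥ BC ∩ DC ∥ AB]
   → B = (11, -24)
3. E_x = -2560/277  [A, B, E are collinear ∩ DE ⟂ AB]
4. E_y = 2074/277  [A, B, E are collinear ∩ DE ⟂ AB]
   → E = (-2560/277, 2074/277)

B = (11, -24)
E = (-2560/277, 2074/277)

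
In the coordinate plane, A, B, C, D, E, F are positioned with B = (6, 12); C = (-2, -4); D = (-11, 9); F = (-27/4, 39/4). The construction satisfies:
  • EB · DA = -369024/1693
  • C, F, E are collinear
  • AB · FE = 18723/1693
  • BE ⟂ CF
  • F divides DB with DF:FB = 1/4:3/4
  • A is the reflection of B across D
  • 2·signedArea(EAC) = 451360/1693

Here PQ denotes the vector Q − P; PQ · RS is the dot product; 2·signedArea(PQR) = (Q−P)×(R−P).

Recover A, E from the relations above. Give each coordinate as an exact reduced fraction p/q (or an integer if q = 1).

1. A_x = -28  [A is the reflection of B across D]
2. A_y = 6  [A is the reflection of B across D]
   → A = (-28, 6)
3. E_x = -10302/1693  [C, F, E are collinear ∩ BE ⟂ CF]
4. E_y = 13248/1693  [C, F, E are collinear ∩ BE ⟂ CF]
   → E = (-10302/1693, 13248/1693)

A = (-28, 6)
E = (-10302/1693, 13248/1693)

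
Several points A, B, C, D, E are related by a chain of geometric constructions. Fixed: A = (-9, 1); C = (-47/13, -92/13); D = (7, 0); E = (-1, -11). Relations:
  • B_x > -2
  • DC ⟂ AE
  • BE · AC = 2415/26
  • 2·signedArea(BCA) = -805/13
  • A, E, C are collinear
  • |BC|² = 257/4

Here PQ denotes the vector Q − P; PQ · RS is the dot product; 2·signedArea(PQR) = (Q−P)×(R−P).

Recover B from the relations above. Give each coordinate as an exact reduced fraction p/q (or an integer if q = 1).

B = (-1, 1/2)

1. B_x = -1  [BE · AC = 2415/26 ∩ 2·signedArea(BCA) = -805/13]
2. B_y = 1/2  [BE · AC = 2415/26 ∩ 2·signedArea(BCA) = -805/13]
   → B = (-1, 1/2)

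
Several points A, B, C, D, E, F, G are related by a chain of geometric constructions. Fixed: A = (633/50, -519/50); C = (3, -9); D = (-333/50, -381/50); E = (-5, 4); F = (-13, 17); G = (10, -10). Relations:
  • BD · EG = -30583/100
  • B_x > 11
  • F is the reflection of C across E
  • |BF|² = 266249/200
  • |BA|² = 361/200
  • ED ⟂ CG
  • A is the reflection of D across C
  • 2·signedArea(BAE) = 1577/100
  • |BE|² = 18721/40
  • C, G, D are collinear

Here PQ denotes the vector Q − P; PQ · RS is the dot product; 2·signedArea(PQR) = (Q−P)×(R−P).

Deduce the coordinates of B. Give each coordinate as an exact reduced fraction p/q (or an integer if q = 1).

1. B_x = 1133/100  [BD · EG = -30583/100 ∩ 2·signedArea(BAE) = 1577/100]
2. B_y = -1019/100  [BD · EG = -30583/100 ∩ 2·signedArea(BAE) = 1577/100]
   → B = (1133/100, -1019/100)

B = (1133/100, -1019/100)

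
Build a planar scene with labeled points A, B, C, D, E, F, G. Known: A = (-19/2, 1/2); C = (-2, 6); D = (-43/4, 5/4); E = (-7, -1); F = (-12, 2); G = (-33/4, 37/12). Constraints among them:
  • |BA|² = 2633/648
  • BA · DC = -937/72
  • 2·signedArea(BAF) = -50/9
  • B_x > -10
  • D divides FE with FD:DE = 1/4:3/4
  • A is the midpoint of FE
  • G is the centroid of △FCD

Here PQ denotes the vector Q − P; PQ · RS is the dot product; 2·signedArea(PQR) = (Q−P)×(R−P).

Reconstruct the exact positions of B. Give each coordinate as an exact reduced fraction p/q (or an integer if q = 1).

1. B_x = -109/12  [2·signedArea(BAF) = -50/9 ∩ BA · DC = -937/72]
2. B_y = 89/36  [2·signedArea(BAF) = -50/9 ∩ BA · DC = -937/72]
   → B = (-109/12, 89/36)

B = (-109/12, 89/36)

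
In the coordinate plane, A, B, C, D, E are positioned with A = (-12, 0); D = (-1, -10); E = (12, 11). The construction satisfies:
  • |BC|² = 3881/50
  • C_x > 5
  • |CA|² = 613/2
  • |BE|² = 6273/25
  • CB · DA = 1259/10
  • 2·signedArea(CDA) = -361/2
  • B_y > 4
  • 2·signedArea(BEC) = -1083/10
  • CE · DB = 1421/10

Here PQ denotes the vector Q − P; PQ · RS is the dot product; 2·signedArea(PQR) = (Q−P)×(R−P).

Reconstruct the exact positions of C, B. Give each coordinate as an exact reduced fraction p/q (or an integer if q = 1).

1. C_x = 11/2  [line -10·x + -11·y + 121/2 = 0 ∩ |CA|² = 613/2]
2. C_y = 1/2  [line -10·x + -11·y + 121/2 = 0 ∩ |CA|² = 613/2]
   → C = (11/2, 1/2)
3. B_x = -12/5  [2·signedArea(BEC) = -1083/10 ∩ CB · DA = 1259/10]
4. B_y = 22/5  [2·signedArea(BEC) = -1083/10 ∩ CB · DA = 1259/10]
   → B = (-12/5, 22/5)

B = (-12/5, 22/5)
C = (11/2, 1/2)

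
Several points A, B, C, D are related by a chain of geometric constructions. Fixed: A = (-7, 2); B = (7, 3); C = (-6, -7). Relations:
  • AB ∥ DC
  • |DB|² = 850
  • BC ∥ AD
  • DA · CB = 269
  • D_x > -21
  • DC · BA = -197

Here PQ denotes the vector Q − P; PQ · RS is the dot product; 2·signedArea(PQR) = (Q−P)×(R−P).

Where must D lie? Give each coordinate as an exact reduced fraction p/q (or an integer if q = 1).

D = (-20, -8)

1. D_x = -20  [AB ∥ DC ∩ BC ∥ AD]
2. D_y = -8  [AB ∥ DC ∩ BC ∥ AD]
   → D = (-20, -8)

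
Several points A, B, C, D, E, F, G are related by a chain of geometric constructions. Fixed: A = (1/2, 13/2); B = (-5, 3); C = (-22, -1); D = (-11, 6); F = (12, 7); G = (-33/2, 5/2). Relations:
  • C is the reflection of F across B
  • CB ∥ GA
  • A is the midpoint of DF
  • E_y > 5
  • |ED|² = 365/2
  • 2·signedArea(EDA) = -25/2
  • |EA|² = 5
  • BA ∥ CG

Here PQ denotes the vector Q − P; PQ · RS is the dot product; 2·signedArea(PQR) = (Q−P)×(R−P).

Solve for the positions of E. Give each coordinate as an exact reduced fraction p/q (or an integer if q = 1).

E = (5/2, 11/2)

1. E_x = 5/2  [line -1/2·x + 23/2·y + -62 = 0 ∩ |ED|² = 365/2]
2. E_y = 11/2  [line -1/2·x + 23/2·y + -62 = 0 ∩ |ED|² = 365/2]
   → E = (5/2, 11/2)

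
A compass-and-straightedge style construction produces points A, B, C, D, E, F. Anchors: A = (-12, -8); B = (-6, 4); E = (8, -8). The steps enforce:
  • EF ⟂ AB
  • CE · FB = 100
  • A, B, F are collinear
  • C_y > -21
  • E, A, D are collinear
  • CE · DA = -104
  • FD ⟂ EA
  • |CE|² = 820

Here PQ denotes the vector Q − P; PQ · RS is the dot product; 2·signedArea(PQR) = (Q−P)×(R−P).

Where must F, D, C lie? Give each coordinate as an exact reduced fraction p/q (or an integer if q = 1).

C = (-18, -20)
D = (-8, -8)
F = (-8, 0)

1. F_x = -8  [A, B, F are collinear ∩ EF ⟂ AB]
2. F_y = 0  [A, B, F are collinear ∩ EF ⟂ AB]
   → F = (-8, 0)
3. D_x = -8  [E, A, D are collinear ∩ FD ⟂ EA]
4. D_y = -8  [E, A, D are collinear ∩ FD ⟂ EA]
   → D = (-8, -8)
5. C_x = -18  [CE · FB = 100 ∩ CE · DA = -104]
6. C_y = -20  [CE · FB = 100 ∩ CE · DA = -104]
   → C = (-18, -20)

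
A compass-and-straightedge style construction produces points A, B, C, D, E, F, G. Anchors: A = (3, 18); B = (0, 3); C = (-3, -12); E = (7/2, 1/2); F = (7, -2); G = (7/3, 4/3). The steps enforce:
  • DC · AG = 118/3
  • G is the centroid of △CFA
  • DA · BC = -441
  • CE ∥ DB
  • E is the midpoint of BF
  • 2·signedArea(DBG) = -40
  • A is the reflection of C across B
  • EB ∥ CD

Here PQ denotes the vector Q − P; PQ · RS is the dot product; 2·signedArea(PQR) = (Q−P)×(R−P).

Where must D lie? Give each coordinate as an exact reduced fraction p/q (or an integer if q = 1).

1. D_x = -13/2  [CE ∥ DB ∩ EB ∥ CD]
2. D_y = -19/2  [CE ∥ DB ∩ EB ∥ CD]
   → D = (-13/2, -19/2)

D = (-13/2, -19/2)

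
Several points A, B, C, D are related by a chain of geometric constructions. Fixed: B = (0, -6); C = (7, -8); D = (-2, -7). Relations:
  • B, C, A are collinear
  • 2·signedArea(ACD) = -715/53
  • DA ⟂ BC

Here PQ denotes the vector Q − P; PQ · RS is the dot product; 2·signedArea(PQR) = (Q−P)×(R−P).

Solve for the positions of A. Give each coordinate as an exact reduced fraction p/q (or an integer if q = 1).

1. A_x = -84/53  [B, C, A are collinear ∩ DA ⟂ BC]
2. A_y = -294/53  [B, C, A are collinear ∩ DA ⟂ BC]
   → A = (-84/53, -294/53)

A = (-84/53, -294/53)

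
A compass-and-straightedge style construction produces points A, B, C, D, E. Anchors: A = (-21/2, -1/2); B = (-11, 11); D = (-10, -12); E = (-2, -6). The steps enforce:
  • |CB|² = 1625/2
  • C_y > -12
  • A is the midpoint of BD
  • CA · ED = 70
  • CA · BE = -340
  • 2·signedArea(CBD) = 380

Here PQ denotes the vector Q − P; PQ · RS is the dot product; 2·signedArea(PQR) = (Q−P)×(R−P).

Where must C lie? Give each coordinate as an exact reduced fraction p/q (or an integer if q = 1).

1. C_x = 13/2  [2·signedArea(CBD) = 380 ∩ CA · ED = 70]
2. C_y = -23/2  [2·signedArea(CBD) = 380 ∩ CA · ED = 70]
   → C = (13/2, -23/2)

C = (13/2, -23/2)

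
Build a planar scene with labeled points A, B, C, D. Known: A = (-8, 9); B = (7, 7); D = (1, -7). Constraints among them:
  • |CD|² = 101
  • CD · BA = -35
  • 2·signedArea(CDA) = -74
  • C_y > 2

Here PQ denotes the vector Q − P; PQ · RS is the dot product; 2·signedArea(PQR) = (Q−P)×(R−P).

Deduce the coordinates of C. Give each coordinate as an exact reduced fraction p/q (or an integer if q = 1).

1. C_x = 0  [CD · BA = -35 ∩ 2·signedArea(CDA) = -74]
2. C_y = 3  [CD · BA = -35 ∩ 2·signedArea(CDA) = -74]
   → C = (0, 3)

C = (0, 3)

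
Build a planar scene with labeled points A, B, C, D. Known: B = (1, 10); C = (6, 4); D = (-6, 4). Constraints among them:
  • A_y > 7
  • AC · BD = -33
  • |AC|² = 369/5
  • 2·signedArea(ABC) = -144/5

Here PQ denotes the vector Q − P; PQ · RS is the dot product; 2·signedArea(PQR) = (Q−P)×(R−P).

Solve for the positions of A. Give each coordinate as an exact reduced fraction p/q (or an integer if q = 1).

A = (-9/5, 38/5)

1. A_x = -9/5  [AC · BD = -33 ∩ 2·signedArea(ABC) = -144/5]
2. A_y = 38/5  [AC · BD = -33 ∩ 2·signedArea(ABC) = -144/5]
   → A = (-9/5, 38/5)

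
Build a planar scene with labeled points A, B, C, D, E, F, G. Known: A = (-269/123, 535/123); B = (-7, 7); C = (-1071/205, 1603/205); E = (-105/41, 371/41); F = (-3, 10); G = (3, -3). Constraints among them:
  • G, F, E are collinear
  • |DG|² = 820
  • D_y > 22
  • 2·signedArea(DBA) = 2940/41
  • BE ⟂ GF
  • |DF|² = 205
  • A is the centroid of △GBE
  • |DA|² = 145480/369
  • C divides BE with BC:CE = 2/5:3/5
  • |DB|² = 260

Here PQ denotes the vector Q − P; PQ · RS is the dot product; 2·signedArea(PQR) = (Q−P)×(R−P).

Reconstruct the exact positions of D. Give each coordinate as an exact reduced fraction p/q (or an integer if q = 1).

1. D_x = -9  [line 326/123·x + 592/123·y + -10682/123 = 0 ∩ |DF|² = 205]
2. D_y = 23  [line 326/123·x + 592/123·y + -10682/123 = 0 ∩ |DF|² = 205]
   → D = (-9, 23)

D = (-9, 23)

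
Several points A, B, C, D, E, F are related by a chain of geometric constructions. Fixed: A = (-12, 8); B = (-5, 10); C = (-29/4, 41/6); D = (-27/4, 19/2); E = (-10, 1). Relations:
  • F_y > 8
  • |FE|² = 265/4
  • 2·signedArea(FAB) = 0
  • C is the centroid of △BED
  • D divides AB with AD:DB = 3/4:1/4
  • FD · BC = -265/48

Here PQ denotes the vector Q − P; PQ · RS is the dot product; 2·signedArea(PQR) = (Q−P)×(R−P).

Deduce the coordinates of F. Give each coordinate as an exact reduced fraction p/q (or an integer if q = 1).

1. F_x = -17/2  [2·signedArea(FAB) = 0 ∩ FD · BC = -265/48]
2. F_y = 9  [2·signedArea(FAB) = 0 ∩ FD · BC = -265/48]
   → F = (-17/2, 9)

F = (-17/2, 9)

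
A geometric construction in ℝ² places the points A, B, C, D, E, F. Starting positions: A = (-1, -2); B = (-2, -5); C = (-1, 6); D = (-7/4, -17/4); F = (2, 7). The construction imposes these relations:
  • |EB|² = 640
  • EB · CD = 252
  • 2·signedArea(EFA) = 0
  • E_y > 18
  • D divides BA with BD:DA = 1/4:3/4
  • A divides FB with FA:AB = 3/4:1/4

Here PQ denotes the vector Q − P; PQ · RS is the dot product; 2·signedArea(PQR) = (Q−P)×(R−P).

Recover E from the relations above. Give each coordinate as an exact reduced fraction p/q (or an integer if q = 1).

1. E_x = 6  [2·signedArea(EFA) = 0 ∩ EB · CD = 252]
2. E_y = 19  [2·signedArea(EFA) = 0 ∩ EB · CD = 252]
   → E = (6, 19)

E = (6, 19)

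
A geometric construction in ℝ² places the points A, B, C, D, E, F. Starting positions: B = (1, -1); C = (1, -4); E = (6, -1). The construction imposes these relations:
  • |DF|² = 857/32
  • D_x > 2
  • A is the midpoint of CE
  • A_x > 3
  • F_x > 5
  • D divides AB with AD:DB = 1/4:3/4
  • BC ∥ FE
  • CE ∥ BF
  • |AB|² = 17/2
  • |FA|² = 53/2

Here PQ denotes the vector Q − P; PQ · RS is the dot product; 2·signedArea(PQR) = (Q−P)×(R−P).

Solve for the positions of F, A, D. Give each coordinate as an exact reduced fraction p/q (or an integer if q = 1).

1. F_x = 6  [BC ∥ FE ∩ CE ∥ BF]
2. F_y = 2  [BC ∥ FE ∩ CE ∥ BF]
   → F = (6, 2)
3. A_x = 7/2  [A is the midpoint of CE]
4. A_y = -5/2  [A is the midpoint of CE]
   → A = (7/2, -5/2)
5. D_x = 23/8  [D divides AB with AD:DB = 1/4:3/4]
6. D_y = -17/8  [D divides AB with AD:DB = 1/4:3/4]
   → D = (23/8, -17/8)

A = (7/2, -5/2)
D = (23/8, -17/8)
F = (6, 2)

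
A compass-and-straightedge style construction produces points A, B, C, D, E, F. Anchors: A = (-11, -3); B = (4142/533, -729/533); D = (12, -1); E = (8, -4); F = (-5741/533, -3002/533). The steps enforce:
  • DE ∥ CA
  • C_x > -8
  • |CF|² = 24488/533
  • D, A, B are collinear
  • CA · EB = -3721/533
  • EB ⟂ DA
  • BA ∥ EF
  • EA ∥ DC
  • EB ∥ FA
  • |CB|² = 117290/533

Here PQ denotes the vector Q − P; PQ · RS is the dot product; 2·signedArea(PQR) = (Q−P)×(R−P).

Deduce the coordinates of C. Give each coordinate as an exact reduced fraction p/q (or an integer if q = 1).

1. C_x = -7  [DE ∥ CA ∩ EA ∥ DC]
2. C_y = 0  [DE ∥ CA ∩ EA ∥ DC]
   → C = (-7, 0)

C = (-7, 0)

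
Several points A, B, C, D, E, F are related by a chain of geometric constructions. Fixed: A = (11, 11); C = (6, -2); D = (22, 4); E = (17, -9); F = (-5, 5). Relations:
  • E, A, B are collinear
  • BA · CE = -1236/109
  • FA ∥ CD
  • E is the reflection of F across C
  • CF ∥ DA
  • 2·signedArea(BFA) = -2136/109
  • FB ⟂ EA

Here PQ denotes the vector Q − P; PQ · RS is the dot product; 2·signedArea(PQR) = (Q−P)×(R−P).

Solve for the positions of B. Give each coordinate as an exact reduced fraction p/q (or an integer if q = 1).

1. B_x = 1235/109  [E, A, B are collinear ∩ FB ⟂ EA]
2. B_y = 1079/109  [E, A, B are collinear ∩ FB ⟂ EA]
   → B = (1235/109, 1079/109)

B = (1235/109, 1079/109)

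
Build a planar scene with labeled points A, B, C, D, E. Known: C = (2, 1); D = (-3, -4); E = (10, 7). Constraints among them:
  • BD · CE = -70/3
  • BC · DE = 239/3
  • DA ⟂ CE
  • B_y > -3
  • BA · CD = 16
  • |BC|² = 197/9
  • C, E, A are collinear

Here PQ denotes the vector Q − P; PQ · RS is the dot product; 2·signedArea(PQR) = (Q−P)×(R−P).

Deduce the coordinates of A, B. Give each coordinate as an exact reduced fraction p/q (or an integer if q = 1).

A = (-18/5, -16/5)
B = (-23/15, -31/15)

1. A_x = -18/5  [C, E, A are collinear ∩ DA ⟂ CE]
2. A_y = -16/5  [C, E, A are collinear ∩ DA ⟂ CE]
   → A = (-18/5, -16/5)
3. B_x = -23/15  [BA · CD = 16 ∩ BC · DE = 239/3]
4. B_y = -31/15  [BA · CD = 16 ∩ BC · DE = 239/3]
   → B = (-23/15, -31/15)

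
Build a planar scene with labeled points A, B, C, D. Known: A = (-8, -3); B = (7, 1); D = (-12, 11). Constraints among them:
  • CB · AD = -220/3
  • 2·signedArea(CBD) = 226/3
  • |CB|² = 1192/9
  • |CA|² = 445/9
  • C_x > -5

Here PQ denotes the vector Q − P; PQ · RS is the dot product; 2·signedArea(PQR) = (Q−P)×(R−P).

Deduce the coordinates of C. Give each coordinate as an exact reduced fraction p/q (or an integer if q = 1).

C = (-13/3, 3)

1. C_x = -13/3  [2·signedArea(CBD) = 226/3 ∩ CB · AD = -220/3]
2. C_y = 3  [2·signedArea(CBD) = 226/3 ∩ CB · AD = -220/3]
   → C = (-13/3, 3)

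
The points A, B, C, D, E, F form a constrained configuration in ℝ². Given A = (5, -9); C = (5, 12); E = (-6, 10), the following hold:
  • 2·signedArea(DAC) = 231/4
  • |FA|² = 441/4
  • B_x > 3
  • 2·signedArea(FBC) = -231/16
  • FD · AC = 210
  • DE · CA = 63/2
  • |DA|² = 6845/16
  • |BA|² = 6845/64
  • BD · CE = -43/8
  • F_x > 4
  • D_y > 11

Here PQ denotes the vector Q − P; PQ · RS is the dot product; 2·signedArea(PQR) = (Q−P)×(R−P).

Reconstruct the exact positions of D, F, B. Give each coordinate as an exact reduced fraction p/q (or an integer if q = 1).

1. D_x = 9/4  [2·signedArea(DAC) = 231/4 ∩ DE · CA = 63/2]
2. D_y = 23/2  [2·signedArea(DAC) = 231/4 ∩ DE · CA = 63/2]
   → D = (9/4, 23/2)
3. F_y = 3/2  [FD · AC = 210]
4. F_x = 5  [|FA|² = 441/4]
   → F = (5, 3/2)
5. B_x = 29/8  [2·signedArea(FBC) = -231/16 ∩ BD · CE = -43/8]
6. B_y = 5/4  [2·signedArea(FBC) = -231/16 ∩ BD · CE = -43/8]
   → B = (29/8, 5/4)

B = (29/8, 5/4)
D = (9/4, 23/2)
F = (5, 3/2)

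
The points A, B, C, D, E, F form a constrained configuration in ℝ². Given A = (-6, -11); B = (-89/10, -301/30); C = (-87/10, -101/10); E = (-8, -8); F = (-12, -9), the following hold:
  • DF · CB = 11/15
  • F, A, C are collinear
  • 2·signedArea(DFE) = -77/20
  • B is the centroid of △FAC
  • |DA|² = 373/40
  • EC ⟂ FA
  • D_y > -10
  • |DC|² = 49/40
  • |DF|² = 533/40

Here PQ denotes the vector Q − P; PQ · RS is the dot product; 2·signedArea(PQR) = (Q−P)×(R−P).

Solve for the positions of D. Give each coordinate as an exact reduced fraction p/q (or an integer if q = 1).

D = (-167/20, -181/20)

1. D_x = -167/20  [2·signedArea(DFE) = -77/20 ∩ DF · CB = 11/15]
2. D_y = -181/20  [2·signedArea(DFE) = -77/20 ∩ DF · CB = 11/15]
   → D = (-167/20, -181/20)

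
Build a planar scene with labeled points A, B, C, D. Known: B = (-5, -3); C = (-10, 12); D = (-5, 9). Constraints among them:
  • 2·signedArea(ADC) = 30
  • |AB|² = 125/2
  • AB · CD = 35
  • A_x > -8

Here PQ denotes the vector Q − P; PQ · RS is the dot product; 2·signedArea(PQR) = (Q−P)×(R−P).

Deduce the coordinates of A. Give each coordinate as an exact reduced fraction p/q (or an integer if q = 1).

1. A_x = -15/2  [2·signedArea(ADC) = 30 ∩ AB · CD = 35]
2. A_y = 9/2  [2·signedArea(ADC) = 30 ∩ AB · CD = 35]
   → A = (-15/2, 9/2)

A = (-15/2, 9/2)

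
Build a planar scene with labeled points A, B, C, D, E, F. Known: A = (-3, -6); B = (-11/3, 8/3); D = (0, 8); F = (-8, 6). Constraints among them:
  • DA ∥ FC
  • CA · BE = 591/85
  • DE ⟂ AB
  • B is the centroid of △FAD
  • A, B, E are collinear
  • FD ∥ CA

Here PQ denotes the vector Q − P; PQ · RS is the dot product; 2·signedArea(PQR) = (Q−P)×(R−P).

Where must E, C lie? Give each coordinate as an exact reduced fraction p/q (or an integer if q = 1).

C = (-11, -8)
E = (-689/170, 1307/170)

1. E_x = -689/170  [A, B, E are collinear ∩ DE ⟂ AB]
2. E_y = 1307/170  [A, B, E are collinear ∩ DE ⟂ AB]
   → E = (-689/170, 1307/170)
3. C_x = -11  [FD ∥ CA ∩ DA ∥ FC]
4. C_y = -8  [FD ∥ CA ∩ DA ∥ FC]
   → C = (-11, -8)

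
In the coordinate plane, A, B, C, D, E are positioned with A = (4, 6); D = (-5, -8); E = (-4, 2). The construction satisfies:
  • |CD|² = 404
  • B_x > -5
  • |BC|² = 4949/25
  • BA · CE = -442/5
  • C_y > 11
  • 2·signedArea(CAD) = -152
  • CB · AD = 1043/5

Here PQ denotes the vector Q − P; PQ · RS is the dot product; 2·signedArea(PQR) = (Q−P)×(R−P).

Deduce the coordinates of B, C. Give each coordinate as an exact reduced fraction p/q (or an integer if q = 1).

B = (-22/5, -2)
C = (-3, 12)

1. C_x = -3  [line 14·x + -9·y + 150 = 0 ∩ |CD|² = 404]
2. C_y = 12  [line 14·x + -9·y + 150 = 0 ∩ |CD|² = 404]
   → C = (-3, 12)
3. B_x = -22/5  [BA · CE = -442/5 ∩ CB · AD = 1043/5]
4. B_y = -2  [BA · CE = -442/5 ∩ CB · AD = 1043/5]
   → B = (-22/5, -2)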